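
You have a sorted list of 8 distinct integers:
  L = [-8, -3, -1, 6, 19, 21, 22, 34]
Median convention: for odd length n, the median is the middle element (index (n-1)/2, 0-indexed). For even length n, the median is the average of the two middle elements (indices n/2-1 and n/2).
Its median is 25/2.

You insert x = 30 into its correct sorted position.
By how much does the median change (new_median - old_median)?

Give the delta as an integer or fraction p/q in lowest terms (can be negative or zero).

Old median = 25/2
After inserting x = 30: new sorted = [-8, -3, -1, 6, 19, 21, 22, 30, 34]
New median = 19
Delta = 19 - 25/2 = 13/2

Answer: 13/2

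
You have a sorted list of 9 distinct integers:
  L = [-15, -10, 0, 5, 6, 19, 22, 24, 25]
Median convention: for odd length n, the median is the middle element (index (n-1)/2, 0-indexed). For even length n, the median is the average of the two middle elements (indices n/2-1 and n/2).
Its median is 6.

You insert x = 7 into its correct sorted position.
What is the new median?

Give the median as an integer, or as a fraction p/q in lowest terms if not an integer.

Old list (sorted, length 9): [-15, -10, 0, 5, 6, 19, 22, 24, 25]
Old median = 6
Insert x = 7
Old length odd (9). Middle was index 4 = 6.
New length even (10). New median = avg of two middle elements.
x = 7: 5 elements are < x, 4 elements are > x.
New sorted list: [-15, -10, 0, 5, 6, 7, 19, 22, 24, 25]
New median = 13/2

Answer: 13/2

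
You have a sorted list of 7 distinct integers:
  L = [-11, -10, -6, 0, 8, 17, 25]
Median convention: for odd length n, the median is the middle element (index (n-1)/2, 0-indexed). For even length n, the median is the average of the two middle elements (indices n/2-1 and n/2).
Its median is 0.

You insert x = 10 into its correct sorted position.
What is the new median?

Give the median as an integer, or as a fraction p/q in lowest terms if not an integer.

Old list (sorted, length 7): [-11, -10, -6, 0, 8, 17, 25]
Old median = 0
Insert x = 10
Old length odd (7). Middle was index 3 = 0.
New length even (8). New median = avg of two middle elements.
x = 10: 5 elements are < x, 2 elements are > x.
New sorted list: [-11, -10, -6, 0, 8, 10, 17, 25]
New median = 4

Answer: 4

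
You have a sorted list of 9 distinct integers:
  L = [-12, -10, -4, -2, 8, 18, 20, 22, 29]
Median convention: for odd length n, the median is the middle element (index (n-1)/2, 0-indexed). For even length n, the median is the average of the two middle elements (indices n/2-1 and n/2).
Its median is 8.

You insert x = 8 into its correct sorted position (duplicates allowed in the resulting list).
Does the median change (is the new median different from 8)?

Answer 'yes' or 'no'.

Old median = 8
Insert x = 8
New median = 8
Changed? no

Answer: no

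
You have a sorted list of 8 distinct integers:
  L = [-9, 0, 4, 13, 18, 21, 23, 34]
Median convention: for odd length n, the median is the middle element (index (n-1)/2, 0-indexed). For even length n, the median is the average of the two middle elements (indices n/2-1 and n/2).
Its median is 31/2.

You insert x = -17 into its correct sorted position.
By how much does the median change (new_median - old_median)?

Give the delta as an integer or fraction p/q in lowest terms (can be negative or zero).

Answer: -5/2

Derivation:
Old median = 31/2
After inserting x = -17: new sorted = [-17, -9, 0, 4, 13, 18, 21, 23, 34]
New median = 13
Delta = 13 - 31/2 = -5/2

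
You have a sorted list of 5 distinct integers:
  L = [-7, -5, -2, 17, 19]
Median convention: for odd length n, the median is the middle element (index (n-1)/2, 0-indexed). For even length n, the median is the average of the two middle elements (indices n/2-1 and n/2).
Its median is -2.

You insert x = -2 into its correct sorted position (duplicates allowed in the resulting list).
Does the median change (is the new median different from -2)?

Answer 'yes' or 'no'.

Answer: no

Derivation:
Old median = -2
Insert x = -2
New median = -2
Changed? no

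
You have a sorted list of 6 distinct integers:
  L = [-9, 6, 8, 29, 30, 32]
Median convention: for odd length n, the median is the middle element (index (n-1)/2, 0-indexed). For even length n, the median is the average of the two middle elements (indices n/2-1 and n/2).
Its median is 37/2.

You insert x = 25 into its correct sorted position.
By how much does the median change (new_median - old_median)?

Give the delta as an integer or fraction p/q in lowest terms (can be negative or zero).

Answer: 13/2

Derivation:
Old median = 37/2
After inserting x = 25: new sorted = [-9, 6, 8, 25, 29, 30, 32]
New median = 25
Delta = 25 - 37/2 = 13/2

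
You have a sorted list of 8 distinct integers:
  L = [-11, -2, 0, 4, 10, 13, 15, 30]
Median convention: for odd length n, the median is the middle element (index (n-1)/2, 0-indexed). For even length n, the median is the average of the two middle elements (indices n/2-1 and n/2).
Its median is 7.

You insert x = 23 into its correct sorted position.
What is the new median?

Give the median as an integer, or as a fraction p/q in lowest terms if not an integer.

Old list (sorted, length 8): [-11, -2, 0, 4, 10, 13, 15, 30]
Old median = 7
Insert x = 23
Old length even (8). Middle pair: indices 3,4 = 4,10.
New length odd (9). New median = single middle element.
x = 23: 7 elements are < x, 1 elements are > x.
New sorted list: [-11, -2, 0, 4, 10, 13, 15, 23, 30]
New median = 10

Answer: 10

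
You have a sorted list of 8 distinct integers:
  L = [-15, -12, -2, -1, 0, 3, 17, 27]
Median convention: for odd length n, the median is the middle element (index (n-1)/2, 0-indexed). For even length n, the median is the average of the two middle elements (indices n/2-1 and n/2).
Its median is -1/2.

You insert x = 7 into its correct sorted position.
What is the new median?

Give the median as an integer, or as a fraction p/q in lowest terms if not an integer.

Old list (sorted, length 8): [-15, -12, -2, -1, 0, 3, 17, 27]
Old median = -1/2
Insert x = 7
Old length even (8). Middle pair: indices 3,4 = -1,0.
New length odd (9). New median = single middle element.
x = 7: 6 elements are < x, 2 elements are > x.
New sorted list: [-15, -12, -2, -1, 0, 3, 7, 17, 27]
New median = 0

Answer: 0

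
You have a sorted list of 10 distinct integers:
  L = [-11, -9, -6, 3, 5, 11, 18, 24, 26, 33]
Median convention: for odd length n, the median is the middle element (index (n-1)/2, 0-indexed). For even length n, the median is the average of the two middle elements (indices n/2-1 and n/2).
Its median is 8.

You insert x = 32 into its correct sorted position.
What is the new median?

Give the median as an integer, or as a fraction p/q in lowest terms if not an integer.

Answer: 11

Derivation:
Old list (sorted, length 10): [-11, -9, -6, 3, 5, 11, 18, 24, 26, 33]
Old median = 8
Insert x = 32
Old length even (10). Middle pair: indices 4,5 = 5,11.
New length odd (11). New median = single middle element.
x = 32: 9 elements are < x, 1 elements are > x.
New sorted list: [-11, -9, -6, 3, 5, 11, 18, 24, 26, 32, 33]
New median = 11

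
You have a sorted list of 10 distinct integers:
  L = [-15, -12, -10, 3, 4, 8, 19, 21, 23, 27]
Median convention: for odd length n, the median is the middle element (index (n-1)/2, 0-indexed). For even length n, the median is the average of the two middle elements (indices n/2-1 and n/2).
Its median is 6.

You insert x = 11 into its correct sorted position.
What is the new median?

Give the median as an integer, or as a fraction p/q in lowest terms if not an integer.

Answer: 8

Derivation:
Old list (sorted, length 10): [-15, -12, -10, 3, 4, 8, 19, 21, 23, 27]
Old median = 6
Insert x = 11
Old length even (10). Middle pair: indices 4,5 = 4,8.
New length odd (11). New median = single middle element.
x = 11: 6 elements are < x, 4 elements are > x.
New sorted list: [-15, -12, -10, 3, 4, 8, 11, 19, 21, 23, 27]
New median = 8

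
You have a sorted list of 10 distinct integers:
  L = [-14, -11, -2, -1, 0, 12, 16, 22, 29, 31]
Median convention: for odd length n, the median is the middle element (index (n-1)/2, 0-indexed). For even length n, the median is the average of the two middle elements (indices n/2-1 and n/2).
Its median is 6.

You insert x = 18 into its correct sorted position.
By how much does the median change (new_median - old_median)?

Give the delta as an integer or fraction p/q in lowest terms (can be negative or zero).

Old median = 6
After inserting x = 18: new sorted = [-14, -11, -2, -1, 0, 12, 16, 18, 22, 29, 31]
New median = 12
Delta = 12 - 6 = 6

Answer: 6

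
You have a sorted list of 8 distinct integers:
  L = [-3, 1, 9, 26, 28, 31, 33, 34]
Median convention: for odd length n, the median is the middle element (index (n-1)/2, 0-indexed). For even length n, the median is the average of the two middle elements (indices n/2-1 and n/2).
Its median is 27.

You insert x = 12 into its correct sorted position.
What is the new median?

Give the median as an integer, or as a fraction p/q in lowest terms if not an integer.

Answer: 26

Derivation:
Old list (sorted, length 8): [-3, 1, 9, 26, 28, 31, 33, 34]
Old median = 27
Insert x = 12
Old length even (8). Middle pair: indices 3,4 = 26,28.
New length odd (9). New median = single middle element.
x = 12: 3 elements are < x, 5 elements are > x.
New sorted list: [-3, 1, 9, 12, 26, 28, 31, 33, 34]
New median = 26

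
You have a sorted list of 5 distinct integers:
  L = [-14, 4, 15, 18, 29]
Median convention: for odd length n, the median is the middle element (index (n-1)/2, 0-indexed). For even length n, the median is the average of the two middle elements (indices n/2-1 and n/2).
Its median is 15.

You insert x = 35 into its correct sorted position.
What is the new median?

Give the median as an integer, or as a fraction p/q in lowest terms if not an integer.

Old list (sorted, length 5): [-14, 4, 15, 18, 29]
Old median = 15
Insert x = 35
Old length odd (5). Middle was index 2 = 15.
New length even (6). New median = avg of two middle elements.
x = 35: 5 elements are < x, 0 elements are > x.
New sorted list: [-14, 4, 15, 18, 29, 35]
New median = 33/2

Answer: 33/2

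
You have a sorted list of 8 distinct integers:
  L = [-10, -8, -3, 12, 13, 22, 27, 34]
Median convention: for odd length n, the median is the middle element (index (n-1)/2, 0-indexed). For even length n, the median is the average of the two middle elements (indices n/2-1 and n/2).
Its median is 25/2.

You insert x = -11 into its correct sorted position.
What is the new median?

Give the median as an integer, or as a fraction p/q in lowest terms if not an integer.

Old list (sorted, length 8): [-10, -8, -3, 12, 13, 22, 27, 34]
Old median = 25/2
Insert x = -11
Old length even (8). Middle pair: indices 3,4 = 12,13.
New length odd (9). New median = single middle element.
x = -11: 0 elements are < x, 8 elements are > x.
New sorted list: [-11, -10, -8, -3, 12, 13, 22, 27, 34]
New median = 12

Answer: 12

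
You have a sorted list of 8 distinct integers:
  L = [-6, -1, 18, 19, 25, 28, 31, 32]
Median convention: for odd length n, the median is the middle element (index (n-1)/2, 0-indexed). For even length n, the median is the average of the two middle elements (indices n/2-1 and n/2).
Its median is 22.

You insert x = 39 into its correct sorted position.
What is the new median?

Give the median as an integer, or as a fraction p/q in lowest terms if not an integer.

Old list (sorted, length 8): [-6, -1, 18, 19, 25, 28, 31, 32]
Old median = 22
Insert x = 39
Old length even (8). Middle pair: indices 3,4 = 19,25.
New length odd (9). New median = single middle element.
x = 39: 8 elements are < x, 0 elements are > x.
New sorted list: [-6, -1, 18, 19, 25, 28, 31, 32, 39]
New median = 25

Answer: 25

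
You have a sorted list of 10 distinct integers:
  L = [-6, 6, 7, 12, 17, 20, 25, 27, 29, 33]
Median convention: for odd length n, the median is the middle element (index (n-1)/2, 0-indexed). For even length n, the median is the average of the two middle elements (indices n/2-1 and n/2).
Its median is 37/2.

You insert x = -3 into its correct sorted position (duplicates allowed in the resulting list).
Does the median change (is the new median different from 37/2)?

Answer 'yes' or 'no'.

Old median = 37/2
Insert x = -3
New median = 17
Changed? yes

Answer: yes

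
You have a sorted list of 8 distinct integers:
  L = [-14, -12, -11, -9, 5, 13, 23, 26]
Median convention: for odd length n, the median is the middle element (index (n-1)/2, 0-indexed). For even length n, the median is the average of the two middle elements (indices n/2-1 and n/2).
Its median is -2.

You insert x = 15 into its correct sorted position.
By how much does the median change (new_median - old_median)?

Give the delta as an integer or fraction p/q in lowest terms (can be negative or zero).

Answer: 7

Derivation:
Old median = -2
After inserting x = 15: new sorted = [-14, -12, -11, -9, 5, 13, 15, 23, 26]
New median = 5
Delta = 5 - -2 = 7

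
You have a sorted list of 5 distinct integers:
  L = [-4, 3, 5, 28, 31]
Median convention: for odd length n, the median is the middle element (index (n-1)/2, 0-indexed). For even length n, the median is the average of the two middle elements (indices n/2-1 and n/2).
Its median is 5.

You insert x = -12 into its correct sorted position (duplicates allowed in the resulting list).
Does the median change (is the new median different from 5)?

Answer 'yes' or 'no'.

Answer: yes

Derivation:
Old median = 5
Insert x = -12
New median = 4
Changed? yes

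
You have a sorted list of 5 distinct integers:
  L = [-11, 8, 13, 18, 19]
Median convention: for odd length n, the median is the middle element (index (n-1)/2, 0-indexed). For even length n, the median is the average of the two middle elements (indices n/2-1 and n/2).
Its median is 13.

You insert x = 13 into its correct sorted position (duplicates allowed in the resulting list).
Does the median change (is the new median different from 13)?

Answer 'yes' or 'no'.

Answer: no

Derivation:
Old median = 13
Insert x = 13
New median = 13
Changed? no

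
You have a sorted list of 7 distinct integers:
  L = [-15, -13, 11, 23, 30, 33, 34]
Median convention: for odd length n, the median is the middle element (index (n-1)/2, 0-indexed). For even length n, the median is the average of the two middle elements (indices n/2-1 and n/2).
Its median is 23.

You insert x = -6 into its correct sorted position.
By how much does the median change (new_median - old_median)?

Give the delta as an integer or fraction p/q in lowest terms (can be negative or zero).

Answer: -6

Derivation:
Old median = 23
After inserting x = -6: new sorted = [-15, -13, -6, 11, 23, 30, 33, 34]
New median = 17
Delta = 17 - 23 = -6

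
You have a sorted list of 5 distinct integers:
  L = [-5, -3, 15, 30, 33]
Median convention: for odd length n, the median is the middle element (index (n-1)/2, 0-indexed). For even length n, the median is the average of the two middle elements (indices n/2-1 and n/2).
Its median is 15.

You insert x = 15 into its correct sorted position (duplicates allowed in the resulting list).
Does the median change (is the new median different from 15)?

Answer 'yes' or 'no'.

Answer: no

Derivation:
Old median = 15
Insert x = 15
New median = 15
Changed? no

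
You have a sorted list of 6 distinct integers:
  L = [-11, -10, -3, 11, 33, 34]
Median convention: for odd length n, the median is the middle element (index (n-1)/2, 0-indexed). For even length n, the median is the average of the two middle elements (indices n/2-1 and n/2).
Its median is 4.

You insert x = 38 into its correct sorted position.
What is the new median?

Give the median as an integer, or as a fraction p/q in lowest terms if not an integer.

Old list (sorted, length 6): [-11, -10, -3, 11, 33, 34]
Old median = 4
Insert x = 38
Old length even (6). Middle pair: indices 2,3 = -3,11.
New length odd (7). New median = single middle element.
x = 38: 6 elements are < x, 0 elements are > x.
New sorted list: [-11, -10, -3, 11, 33, 34, 38]
New median = 11

Answer: 11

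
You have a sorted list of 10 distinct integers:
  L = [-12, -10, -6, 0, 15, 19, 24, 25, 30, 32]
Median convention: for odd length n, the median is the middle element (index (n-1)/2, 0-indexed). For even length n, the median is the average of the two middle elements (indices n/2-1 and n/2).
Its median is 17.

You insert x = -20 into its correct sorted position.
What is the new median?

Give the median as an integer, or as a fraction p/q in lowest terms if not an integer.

Answer: 15

Derivation:
Old list (sorted, length 10): [-12, -10, -6, 0, 15, 19, 24, 25, 30, 32]
Old median = 17
Insert x = -20
Old length even (10). Middle pair: indices 4,5 = 15,19.
New length odd (11). New median = single middle element.
x = -20: 0 elements are < x, 10 elements are > x.
New sorted list: [-20, -12, -10, -6, 0, 15, 19, 24, 25, 30, 32]
New median = 15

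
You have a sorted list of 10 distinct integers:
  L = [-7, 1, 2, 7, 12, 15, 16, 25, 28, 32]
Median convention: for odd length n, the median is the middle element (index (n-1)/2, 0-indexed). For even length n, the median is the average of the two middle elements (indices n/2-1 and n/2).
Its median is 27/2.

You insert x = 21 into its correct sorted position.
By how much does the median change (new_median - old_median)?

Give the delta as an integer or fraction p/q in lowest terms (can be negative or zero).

Answer: 3/2

Derivation:
Old median = 27/2
After inserting x = 21: new sorted = [-7, 1, 2, 7, 12, 15, 16, 21, 25, 28, 32]
New median = 15
Delta = 15 - 27/2 = 3/2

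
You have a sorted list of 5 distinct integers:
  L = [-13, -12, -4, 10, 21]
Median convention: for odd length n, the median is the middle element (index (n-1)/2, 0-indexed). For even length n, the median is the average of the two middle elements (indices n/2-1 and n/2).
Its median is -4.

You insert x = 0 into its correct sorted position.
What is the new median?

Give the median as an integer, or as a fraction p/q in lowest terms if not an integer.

Old list (sorted, length 5): [-13, -12, -4, 10, 21]
Old median = -4
Insert x = 0
Old length odd (5). Middle was index 2 = -4.
New length even (6). New median = avg of two middle elements.
x = 0: 3 elements are < x, 2 elements are > x.
New sorted list: [-13, -12, -4, 0, 10, 21]
New median = -2

Answer: -2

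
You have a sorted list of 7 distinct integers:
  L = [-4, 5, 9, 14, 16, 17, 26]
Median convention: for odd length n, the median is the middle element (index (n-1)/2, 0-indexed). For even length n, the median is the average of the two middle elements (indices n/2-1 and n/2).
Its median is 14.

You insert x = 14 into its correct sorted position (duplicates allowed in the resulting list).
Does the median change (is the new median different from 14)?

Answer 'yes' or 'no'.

Answer: no

Derivation:
Old median = 14
Insert x = 14
New median = 14
Changed? no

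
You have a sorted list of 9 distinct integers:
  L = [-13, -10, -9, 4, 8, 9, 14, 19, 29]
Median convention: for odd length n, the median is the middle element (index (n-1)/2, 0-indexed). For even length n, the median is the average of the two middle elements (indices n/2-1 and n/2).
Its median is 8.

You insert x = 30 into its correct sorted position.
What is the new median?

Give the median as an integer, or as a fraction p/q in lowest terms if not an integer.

Old list (sorted, length 9): [-13, -10, -9, 4, 8, 9, 14, 19, 29]
Old median = 8
Insert x = 30
Old length odd (9). Middle was index 4 = 8.
New length even (10). New median = avg of two middle elements.
x = 30: 9 elements are < x, 0 elements are > x.
New sorted list: [-13, -10, -9, 4, 8, 9, 14, 19, 29, 30]
New median = 17/2

Answer: 17/2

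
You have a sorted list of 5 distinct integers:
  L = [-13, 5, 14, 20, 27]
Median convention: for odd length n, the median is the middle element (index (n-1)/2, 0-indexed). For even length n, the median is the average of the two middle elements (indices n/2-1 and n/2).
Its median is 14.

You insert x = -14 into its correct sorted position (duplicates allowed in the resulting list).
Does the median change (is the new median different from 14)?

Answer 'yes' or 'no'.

Answer: yes

Derivation:
Old median = 14
Insert x = -14
New median = 19/2
Changed? yes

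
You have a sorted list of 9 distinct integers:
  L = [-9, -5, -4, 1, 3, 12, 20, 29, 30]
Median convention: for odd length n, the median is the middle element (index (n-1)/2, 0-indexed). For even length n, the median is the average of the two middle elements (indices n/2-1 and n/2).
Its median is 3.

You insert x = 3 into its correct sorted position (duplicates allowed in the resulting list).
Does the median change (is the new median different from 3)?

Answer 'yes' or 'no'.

Old median = 3
Insert x = 3
New median = 3
Changed? no

Answer: no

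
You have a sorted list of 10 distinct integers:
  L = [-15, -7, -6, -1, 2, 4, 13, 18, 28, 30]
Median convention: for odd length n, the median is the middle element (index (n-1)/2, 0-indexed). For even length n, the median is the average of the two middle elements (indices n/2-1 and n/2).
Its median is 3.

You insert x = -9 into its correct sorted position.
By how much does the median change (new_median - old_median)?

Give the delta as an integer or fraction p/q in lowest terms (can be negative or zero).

Old median = 3
After inserting x = -9: new sorted = [-15, -9, -7, -6, -1, 2, 4, 13, 18, 28, 30]
New median = 2
Delta = 2 - 3 = -1

Answer: -1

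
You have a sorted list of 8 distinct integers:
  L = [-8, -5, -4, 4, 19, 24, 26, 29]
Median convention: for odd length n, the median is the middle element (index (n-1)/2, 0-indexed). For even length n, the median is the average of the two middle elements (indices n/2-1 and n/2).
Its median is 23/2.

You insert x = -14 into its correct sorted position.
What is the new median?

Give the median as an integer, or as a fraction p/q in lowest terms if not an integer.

Answer: 4

Derivation:
Old list (sorted, length 8): [-8, -5, -4, 4, 19, 24, 26, 29]
Old median = 23/2
Insert x = -14
Old length even (8). Middle pair: indices 3,4 = 4,19.
New length odd (9). New median = single middle element.
x = -14: 0 elements are < x, 8 elements are > x.
New sorted list: [-14, -8, -5, -4, 4, 19, 24, 26, 29]
New median = 4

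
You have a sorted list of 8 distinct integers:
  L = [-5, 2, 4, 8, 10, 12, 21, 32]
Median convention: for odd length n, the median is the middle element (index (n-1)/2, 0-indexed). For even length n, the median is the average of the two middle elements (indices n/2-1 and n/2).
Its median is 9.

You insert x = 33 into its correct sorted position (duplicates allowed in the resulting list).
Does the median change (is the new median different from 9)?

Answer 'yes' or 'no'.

Old median = 9
Insert x = 33
New median = 10
Changed? yes

Answer: yes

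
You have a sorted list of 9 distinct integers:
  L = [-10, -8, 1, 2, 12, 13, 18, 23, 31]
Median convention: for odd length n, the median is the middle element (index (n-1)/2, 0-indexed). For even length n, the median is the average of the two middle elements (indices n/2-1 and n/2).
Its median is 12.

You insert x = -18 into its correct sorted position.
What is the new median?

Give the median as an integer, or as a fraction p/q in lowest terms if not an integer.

Answer: 7

Derivation:
Old list (sorted, length 9): [-10, -8, 1, 2, 12, 13, 18, 23, 31]
Old median = 12
Insert x = -18
Old length odd (9). Middle was index 4 = 12.
New length even (10). New median = avg of two middle elements.
x = -18: 0 elements are < x, 9 elements are > x.
New sorted list: [-18, -10, -8, 1, 2, 12, 13, 18, 23, 31]
New median = 7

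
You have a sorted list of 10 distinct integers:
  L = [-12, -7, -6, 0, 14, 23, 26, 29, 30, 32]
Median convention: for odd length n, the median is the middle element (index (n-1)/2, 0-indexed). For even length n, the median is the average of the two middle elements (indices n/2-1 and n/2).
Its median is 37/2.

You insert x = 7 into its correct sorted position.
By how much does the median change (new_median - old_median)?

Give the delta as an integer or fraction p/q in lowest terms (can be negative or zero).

Answer: -9/2

Derivation:
Old median = 37/2
After inserting x = 7: new sorted = [-12, -7, -6, 0, 7, 14, 23, 26, 29, 30, 32]
New median = 14
Delta = 14 - 37/2 = -9/2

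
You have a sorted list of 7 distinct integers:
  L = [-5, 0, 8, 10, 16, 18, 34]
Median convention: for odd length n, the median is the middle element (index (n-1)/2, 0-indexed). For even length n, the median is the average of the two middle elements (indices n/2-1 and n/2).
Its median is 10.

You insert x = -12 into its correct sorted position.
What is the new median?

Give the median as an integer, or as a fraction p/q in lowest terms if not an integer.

Answer: 9

Derivation:
Old list (sorted, length 7): [-5, 0, 8, 10, 16, 18, 34]
Old median = 10
Insert x = -12
Old length odd (7). Middle was index 3 = 10.
New length even (8). New median = avg of two middle elements.
x = -12: 0 elements are < x, 7 elements are > x.
New sorted list: [-12, -5, 0, 8, 10, 16, 18, 34]
New median = 9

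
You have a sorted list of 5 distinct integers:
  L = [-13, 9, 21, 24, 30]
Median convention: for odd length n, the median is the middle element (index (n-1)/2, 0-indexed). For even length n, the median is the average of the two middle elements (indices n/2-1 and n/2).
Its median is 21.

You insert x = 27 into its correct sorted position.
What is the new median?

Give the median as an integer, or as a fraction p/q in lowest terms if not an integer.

Answer: 45/2

Derivation:
Old list (sorted, length 5): [-13, 9, 21, 24, 30]
Old median = 21
Insert x = 27
Old length odd (5). Middle was index 2 = 21.
New length even (6). New median = avg of two middle elements.
x = 27: 4 elements are < x, 1 elements are > x.
New sorted list: [-13, 9, 21, 24, 27, 30]
New median = 45/2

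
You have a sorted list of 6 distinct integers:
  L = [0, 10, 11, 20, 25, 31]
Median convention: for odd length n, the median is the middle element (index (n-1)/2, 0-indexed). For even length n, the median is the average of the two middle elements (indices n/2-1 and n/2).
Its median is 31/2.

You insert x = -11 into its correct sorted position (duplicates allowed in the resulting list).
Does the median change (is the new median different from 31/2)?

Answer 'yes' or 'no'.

Old median = 31/2
Insert x = -11
New median = 11
Changed? yes

Answer: yes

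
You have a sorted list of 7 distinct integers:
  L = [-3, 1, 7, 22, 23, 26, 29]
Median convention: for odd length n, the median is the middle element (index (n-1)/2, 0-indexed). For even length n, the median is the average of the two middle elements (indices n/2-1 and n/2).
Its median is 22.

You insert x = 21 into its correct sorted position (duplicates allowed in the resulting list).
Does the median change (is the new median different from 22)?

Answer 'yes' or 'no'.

Old median = 22
Insert x = 21
New median = 43/2
Changed? yes

Answer: yes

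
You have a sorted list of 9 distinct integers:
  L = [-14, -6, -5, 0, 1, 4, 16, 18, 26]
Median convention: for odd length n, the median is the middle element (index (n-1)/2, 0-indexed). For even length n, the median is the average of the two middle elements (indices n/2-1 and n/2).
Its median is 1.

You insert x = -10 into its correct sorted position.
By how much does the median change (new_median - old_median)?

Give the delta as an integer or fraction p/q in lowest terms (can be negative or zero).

Answer: -1/2

Derivation:
Old median = 1
After inserting x = -10: new sorted = [-14, -10, -6, -5, 0, 1, 4, 16, 18, 26]
New median = 1/2
Delta = 1/2 - 1 = -1/2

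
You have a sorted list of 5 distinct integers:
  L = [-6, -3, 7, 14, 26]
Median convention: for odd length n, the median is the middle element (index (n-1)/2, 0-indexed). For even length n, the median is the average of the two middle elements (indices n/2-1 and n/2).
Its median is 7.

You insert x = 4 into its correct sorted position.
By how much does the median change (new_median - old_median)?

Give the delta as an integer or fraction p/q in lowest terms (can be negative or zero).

Old median = 7
After inserting x = 4: new sorted = [-6, -3, 4, 7, 14, 26]
New median = 11/2
Delta = 11/2 - 7 = -3/2

Answer: -3/2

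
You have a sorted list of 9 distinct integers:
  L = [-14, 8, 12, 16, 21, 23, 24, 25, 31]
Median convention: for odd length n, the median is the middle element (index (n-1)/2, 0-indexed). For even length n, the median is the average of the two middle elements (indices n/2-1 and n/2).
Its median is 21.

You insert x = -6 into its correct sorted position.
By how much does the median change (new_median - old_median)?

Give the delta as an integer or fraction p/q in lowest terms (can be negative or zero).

Answer: -5/2

Derivation:
Old median = 21
After inserting x = -6: new sorted = [-14, -6, 8, 12, 16, 21, 23, 24, 25, 31]
New median = 37/2
Delta = 37/2 - 21 = -5/2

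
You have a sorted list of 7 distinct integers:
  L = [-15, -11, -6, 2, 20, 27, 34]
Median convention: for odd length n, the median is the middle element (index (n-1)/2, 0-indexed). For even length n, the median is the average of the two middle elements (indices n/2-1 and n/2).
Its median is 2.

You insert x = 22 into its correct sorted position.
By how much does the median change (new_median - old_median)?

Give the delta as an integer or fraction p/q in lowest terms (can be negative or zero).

Answer: 9

Derivation:
Old median = 2
After inserting x = 22: new sorted = [-15, -11, -6, 2, 20, 22, 27, 34]
New median = 11
Delta = 11 - 2 = 9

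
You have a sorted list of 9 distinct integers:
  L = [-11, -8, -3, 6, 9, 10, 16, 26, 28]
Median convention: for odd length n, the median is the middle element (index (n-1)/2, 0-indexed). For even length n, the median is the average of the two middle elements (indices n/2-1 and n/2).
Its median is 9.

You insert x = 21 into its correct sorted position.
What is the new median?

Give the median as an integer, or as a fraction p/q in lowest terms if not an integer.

Answer: 19/2

Derivation:
Old list (sorted, length 9): [-11, -8, -3, 6, 9, 10, 16, 26, 28]
Old median = 9
Insert x = 21
Old length odd (9). Middle was index 4 = 9.
New length even (10). New median = avg of two middle elements.
x = 21: 7 elements are < x, 2 elements are > x.
New sorted list: [-11, -8, -3, 6, 9, 10, 16, 21, 26, 28]
New median = 19/2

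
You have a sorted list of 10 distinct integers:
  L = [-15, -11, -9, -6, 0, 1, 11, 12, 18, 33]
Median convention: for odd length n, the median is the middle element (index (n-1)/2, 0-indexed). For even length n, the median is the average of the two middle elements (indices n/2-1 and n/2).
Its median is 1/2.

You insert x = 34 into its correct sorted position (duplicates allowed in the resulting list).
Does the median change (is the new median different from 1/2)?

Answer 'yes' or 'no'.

Answer: yes

Derivation:
Old median = 1/2
Insert x = 34
New median = 1
Changed? yes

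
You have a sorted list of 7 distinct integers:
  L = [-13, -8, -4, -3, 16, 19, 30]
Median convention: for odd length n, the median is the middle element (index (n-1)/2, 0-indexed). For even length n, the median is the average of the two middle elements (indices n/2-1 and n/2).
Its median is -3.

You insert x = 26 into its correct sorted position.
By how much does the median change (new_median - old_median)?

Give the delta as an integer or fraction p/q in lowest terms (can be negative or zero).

Answer: 19/2

Derivation:
Old median = -3
After inserting x = 26: new sorted = [-13, -8, -4, -3, 16, 19, 26, 30]
New median = 13/2
Delta = 13/2 - -3 = 19/2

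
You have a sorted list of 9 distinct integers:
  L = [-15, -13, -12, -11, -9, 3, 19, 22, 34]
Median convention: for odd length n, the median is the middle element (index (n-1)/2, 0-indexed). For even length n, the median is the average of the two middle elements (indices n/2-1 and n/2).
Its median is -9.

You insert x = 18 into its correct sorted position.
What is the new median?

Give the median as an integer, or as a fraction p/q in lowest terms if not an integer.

Old list (sorted, length 9): [-15, -13, -12, -11, -9, 3, 19, 22, 34]
Old median = -9
Insert x = 18
Old length odd (9). Middle was index 4 = -9.
New length even (10). New median = avg of two middle elements.
x = 18: 6 elements are < x, 3 elements are > x.
New sorted list: [-15, -13, -12, -11, -9, 3, 18, 19, 22, 34]
New median = -3

Answer: -3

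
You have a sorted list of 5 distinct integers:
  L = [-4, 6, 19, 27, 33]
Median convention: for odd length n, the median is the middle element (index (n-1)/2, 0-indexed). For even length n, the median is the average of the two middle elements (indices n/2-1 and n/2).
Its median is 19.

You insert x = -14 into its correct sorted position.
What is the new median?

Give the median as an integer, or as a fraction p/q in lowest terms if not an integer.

Old list (sorted, length 5): [-4, 6, 19, 27, 33]
Old median = 19
Insert x = -14
Old length odd (5). Middle was index 2 = 19.
New length even (6). New median = avg of two middle elements.
x = -14: 0 elements are < x, 5 elements are > x.
New sorted list: [-14, -4, 6, 19, 27, 33]
New median = 25/2

Answer: 25/2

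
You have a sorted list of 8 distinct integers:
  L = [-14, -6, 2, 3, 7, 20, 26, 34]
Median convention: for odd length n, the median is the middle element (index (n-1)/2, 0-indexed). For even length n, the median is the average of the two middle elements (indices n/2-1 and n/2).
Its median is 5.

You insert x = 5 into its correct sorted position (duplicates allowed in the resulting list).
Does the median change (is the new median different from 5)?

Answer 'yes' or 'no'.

Answer: no

Derivation:
Old median = 5
Insert x = 5
New median = 5
Changed? no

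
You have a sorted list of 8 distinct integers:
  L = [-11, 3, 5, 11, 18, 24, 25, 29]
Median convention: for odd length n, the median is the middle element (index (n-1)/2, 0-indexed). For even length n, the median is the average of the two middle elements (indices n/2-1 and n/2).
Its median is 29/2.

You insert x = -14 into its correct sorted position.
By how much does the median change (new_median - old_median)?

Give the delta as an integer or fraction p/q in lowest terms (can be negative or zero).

Answer: -7/2

Derivation:
Old median = 29/2
After inserting x = -14: new sorted = [-14, -11, 3, 5, 11, 18, 24, 25, 29]
New median = 11
Delta = 11 - 29/2 = -7/2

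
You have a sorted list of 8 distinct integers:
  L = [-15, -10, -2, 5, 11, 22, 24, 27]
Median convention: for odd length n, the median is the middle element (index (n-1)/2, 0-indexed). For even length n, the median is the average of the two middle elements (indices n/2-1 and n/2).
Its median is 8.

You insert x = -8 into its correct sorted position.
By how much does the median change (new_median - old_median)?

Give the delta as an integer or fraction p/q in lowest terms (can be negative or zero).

Answer: -3

Derivation:
Old median = 8
After inserting x = -8: new sorted = [-15, -10, -8, -2, 5, 11, 22, 24, 27]
New median = 5
Delta = 5 - 8 = -3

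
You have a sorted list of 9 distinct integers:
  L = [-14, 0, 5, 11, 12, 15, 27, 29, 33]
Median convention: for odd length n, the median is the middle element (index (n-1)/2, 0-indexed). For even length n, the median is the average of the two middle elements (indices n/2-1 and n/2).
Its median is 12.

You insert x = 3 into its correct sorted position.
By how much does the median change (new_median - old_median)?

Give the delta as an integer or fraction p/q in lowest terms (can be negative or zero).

Old median = 12
After inserting x = 3: new sorted = [-14, 0, 3, 5, 11, 12, 15, 27, 29, 33]
New median = 23/2
Delta = 23/2 - 12 = -1/2

Answer: -1/2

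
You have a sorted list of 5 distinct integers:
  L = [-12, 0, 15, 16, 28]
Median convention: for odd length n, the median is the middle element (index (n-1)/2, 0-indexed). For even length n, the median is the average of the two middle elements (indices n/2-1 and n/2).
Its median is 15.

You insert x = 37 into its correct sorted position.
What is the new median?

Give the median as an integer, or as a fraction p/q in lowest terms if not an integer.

Answer: 31/2

Derivation:
Old list (sorted, length 5): [-12, 0, 15, 16, 28]
Old median = 15
Insert x = 37
Old length odd (5). Middle was index 2 = 15.
New length even (6). New median = avg of two middle elements.
x = 37: 5 elements are < x, 0 elements are > x.
New sorted list: [-12, 0, 15, 16, 28, 37]
New median = 31/2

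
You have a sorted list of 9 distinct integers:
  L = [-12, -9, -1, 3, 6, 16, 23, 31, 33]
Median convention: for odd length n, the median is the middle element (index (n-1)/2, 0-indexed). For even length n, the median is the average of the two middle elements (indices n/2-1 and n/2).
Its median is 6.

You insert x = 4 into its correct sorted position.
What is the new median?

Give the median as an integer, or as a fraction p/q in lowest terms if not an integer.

Answer: 5

Derivation:
Old list (sorted, length 9): [-12, -9, -1, 3, 6, 16, 23, 31, 33]
Old median = 6
Insert x = 4
Old length odd (9). Middle was index 4 = 6.
New length even (10). New median = avg of two middle elements.
x = 4: 4 elements are < x, 5 elements are > x.
New sorted list: [-12, -9, -1, 3, 4, 6, 16, 23, 31, 33]
New median = 5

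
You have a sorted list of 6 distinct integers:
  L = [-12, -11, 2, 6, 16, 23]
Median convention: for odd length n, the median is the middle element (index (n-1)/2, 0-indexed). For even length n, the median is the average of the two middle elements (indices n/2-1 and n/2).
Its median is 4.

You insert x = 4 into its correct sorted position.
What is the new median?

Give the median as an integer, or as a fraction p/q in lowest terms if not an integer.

Old list (sorted, length 6): [-12, -11, 2, 6, 16, 23]
Old median = 4
Insert x = 4
Old length even (6). Middle pair: indices 2,3 = 2,6.
New length odd (7). New median = single middle element.
x = 4: 3 elements are < x, 3 elements are > x.
New sorted list: [-12, -11, 2, 4, 6, 16, 23]
New median = 4

Answer: 4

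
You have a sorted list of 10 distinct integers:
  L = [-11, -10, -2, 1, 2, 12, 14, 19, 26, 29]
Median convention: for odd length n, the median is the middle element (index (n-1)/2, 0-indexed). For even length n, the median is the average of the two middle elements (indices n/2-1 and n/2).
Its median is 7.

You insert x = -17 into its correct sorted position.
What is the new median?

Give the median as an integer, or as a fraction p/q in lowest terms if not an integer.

Old list (sorted, length 10): [-11, -10, -2, 1, 2, 12, 14, 19, 26, 29]
Old median = 7
Insert x = -17
Old length even (10). Middle pair: indices 4,5 = 2,12.
New length odd (11). New median = single middle element.
x = -17: 0 elements are < x, 10 elements are > x.
New sorted list: [-17, -11, -10, -2, 1, 2, 12, 14, 19, 26, 29]
New median = 2

Answer: 2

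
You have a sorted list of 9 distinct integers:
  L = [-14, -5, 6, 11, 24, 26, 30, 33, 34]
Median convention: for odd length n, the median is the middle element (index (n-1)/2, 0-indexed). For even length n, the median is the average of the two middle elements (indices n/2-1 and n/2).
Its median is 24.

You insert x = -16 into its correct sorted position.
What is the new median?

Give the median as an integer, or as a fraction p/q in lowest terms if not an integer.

Answer: 35/2

Derivation:
Old list (sorted, length 9): [-14, -5, 6, 11, 24, 26, 30, 33, 34]
Old median = 24
Insert x = -16
Old length odd (9). Middle was index 4 = 24.
New length even (10). New median = avg of two middle elements.
x = -16: 0 elements are < x, 9 elements are > x.
New sorted list: [-16, -14, -5, 6, 11, 24, 26, 30, 33, 34]
New median = 35/2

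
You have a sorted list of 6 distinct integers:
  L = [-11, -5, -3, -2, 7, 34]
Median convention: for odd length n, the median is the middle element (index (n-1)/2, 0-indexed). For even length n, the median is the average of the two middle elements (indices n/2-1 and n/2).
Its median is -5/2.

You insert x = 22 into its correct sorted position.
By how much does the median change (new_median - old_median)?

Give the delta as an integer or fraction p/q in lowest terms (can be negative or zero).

Old median = -5/2
After inserting x = 22: new sorted = [-11, -5, -3, -2, 7, 22, 34]
New median = -2
Delta = -2 - -5/2 = 1/2

Answer: 1/2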